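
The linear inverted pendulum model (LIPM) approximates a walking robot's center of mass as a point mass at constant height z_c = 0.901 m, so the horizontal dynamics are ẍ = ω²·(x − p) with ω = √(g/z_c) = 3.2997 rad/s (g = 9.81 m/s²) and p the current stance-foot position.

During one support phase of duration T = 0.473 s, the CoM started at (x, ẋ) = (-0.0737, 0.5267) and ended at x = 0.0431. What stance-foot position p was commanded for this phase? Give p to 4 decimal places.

ωT = 3.2997·0.473 = 1.560758; cosh(ωT) = 2.486204, sinh(ωT) = 2.276227
x(T) = p + (x₀−p)·cosh(ωT) + (ẋ₀/ω)·sinh(ωT) ⇒ p·(1 − cosh) = x(T) − x₀·cosh − (ẋ₀/ω)·sinh
numerator   = 0.0431 − (-0.0737)·2.486204 − (0.5267/3.2997)·2.276227 = -0.136999
denominator = 1 − 2.486204 = -1.486204
p = -0.136999 / -1.486204 = 0.0922

p = 0.0922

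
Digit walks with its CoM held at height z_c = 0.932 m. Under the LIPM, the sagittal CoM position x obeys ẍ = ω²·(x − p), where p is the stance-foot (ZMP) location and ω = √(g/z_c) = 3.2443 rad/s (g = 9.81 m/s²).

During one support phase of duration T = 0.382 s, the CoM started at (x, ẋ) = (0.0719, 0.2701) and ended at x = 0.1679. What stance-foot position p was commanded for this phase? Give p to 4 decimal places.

p = 0.1129

ωT = 3.2443·0.382 = 1.239323; cosh(ωT) = 1.871427, sinh(ωT) = 1.581847
x(T) = p + (x₀−p)·cosh(ωT) + (ẋ₀/ω)·sinh(ωT) ⇒ p·(1 − cosh) = x(T) − x₀·cosh − (ẋ₀/ω)·sinh
numerator   = 0.1679 − (0.0719)·1.871427 − (0.2701/3.2443)·1.581847 = -0.098350
denominator = 1 − 1.871427 = -0.871427
p = -0.098350 / -0.871427 = 0.1129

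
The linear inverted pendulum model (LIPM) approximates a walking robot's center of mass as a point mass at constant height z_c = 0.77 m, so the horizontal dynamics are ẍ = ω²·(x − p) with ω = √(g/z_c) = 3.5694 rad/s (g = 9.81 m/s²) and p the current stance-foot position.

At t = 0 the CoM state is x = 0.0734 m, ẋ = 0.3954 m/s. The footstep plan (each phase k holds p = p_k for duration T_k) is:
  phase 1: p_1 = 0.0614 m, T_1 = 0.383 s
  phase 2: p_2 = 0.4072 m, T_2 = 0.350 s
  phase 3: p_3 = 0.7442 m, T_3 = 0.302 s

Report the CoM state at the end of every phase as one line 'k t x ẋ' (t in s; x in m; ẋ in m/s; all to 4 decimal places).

phase 1: p=0.0614, T=0.383, ωT=1.367080, cosh=2.089364, sinh=1.834514; start (x,ẋ)=(0.073400, 0.395400) → end (x,ẋ)=(0.289690, 0.904712)
phase 2: p=0.4072, T=0.350, ωT=1.249290, cosh=1.887287, sinh=1.600579; start (x,ẋ)=(0.289690, 0.904712) → end (x,ẋ)=(0.591114, 1.036106)
phase 3: p=0.7442, T=0.302, ωT=1.077959, cosh=1.639482, sinh=1.299193; start (x,ẋ)=(0.591114, 1.036106) → end (x,ẋ)=(0.870340, 0.988764)

1 0.3830 0.2897 0.9047
2 0.7330 0.5911 1.0361
3 1.0350 0.8703 0.9888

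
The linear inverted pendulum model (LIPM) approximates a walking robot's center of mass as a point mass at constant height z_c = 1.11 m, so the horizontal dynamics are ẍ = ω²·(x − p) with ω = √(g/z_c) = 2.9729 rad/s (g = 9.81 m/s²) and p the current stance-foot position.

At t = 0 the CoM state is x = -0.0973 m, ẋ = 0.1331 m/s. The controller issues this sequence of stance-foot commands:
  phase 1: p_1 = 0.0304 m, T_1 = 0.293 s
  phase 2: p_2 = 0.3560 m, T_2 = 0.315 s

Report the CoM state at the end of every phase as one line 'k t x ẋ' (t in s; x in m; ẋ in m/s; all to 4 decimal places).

1 0.2930 -0.1048 -0.1873
2 0.6080 -0.3900 -1.7542

phase 1: p=0.0304, T=0.293, ωT=0.871060, cosh=1.403975, sinh=0.985467; start (x,ẋ)=(-0.097300, 0.133100) → end (x,ẋ)=(-0.104767, -0.187253)
phase 2: p=0.3560, T=0.315, ωT=0.936464, cosh=1.471478, sinh=1.079466; start (x,ẋ)=(-0.104767, -0.187253) → end (x,ẋ)=(-0.390001, -1.754207)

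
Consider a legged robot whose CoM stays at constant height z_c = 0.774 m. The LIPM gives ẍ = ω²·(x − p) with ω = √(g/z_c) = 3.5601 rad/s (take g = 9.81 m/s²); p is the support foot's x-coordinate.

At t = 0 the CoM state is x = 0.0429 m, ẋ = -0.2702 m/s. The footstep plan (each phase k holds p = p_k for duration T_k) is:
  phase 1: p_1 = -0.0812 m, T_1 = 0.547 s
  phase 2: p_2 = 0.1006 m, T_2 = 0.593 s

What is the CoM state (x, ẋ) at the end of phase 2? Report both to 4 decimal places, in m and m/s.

x = 0.7359, ẋ = 2.3278

phase 1: p=-0.0812, T=0.547, ωT=1.947375, cosh=3.576454, sinh=3.433806; start (x,ẋ)=(0.042900, -0.270200) → end (x,ẋ)=(0.102023, 0.550726)
phase 2: p=0.1006, T=0.593, ωT=2.111139, cosh=4.189372, sinh=4.068272; start (x,ẋ)=(0.102023, 0.550726) → end (x,ẋ)=(0.735900, 2.327811)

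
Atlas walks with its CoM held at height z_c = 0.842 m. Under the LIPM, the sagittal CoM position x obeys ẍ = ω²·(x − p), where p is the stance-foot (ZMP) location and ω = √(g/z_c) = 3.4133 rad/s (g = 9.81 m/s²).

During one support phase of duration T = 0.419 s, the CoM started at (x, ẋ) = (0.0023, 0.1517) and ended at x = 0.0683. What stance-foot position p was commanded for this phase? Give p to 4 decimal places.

ωT = 3.4133·0.419 = 1.430173; cosh(ωT) = 2.209344, sinh(ωT) = 1.970077
x(T) = p + (x₀−p)·cosh(ωT) + (ẋ₀/ω)·sinh(ωT) ⇒ p·(1 − cosh) = x(T) − x₀·cosh − (ẋ₀/ω)·sinh
numerator   = 0.0683 − (0.0023)·2.209344 − (0.1517/3.4133)·1.970077 = -0.024339
denominator = 1 − 2.209344 = -1.209344
p = -0.024339 / -1.209344 = 0.0201

p = 0.0201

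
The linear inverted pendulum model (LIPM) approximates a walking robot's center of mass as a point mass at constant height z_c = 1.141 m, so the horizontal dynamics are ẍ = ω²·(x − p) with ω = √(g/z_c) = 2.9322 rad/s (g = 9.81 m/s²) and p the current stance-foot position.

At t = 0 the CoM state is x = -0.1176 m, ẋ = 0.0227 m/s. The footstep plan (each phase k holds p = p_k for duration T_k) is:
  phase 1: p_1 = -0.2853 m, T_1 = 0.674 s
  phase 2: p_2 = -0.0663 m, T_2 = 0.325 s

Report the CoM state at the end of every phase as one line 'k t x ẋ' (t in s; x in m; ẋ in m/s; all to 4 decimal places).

1 0.6740 0.3588 1.8236
2 0.9990 1.2534 4.0921

phase 1: p=-0.2853, T=0.674, ωT=1.976303, cosh=3.677298, sinh=3.538717; start (x,ẋ)=(-0.117600, 0.022700) → end (x,ẋ)=(0.358778, 1.823568)
phase 2: p=-0.0663, T=0.325, ωT=0.952965, cosh=1.489492, sinh=1.103896; start (x,ẋ)=(0.358778, 1.823568) → end (x,ẋ)=(1.253376, 4.092101)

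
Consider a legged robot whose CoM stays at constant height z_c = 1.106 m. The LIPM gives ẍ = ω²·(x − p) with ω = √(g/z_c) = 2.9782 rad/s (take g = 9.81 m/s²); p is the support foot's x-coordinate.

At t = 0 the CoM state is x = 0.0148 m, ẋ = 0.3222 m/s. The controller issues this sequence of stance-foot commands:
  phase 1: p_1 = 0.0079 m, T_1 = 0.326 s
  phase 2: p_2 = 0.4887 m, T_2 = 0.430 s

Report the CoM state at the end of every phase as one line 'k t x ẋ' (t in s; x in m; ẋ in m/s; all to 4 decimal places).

1 0.3260 0.1407 0.5096
2 0.7560 0.0982 -0.7334

phase 1: p=0.0079, T=0.326, ωT=0.970893, cosh=1.509523, sinh=1.130779; start (x,ẋ)=(0.014800, 0.322200) → end (x,ẋ)=(0.140650, 0.509605)
phase 2: p=0.4887, T=0.430, ωT=1.280626, cosh=1.938378, sinh=1.660514; start (x,ẋ)=(0.140650, 0.509605) → end (x,ẋ)=(0.098182, -0.733418)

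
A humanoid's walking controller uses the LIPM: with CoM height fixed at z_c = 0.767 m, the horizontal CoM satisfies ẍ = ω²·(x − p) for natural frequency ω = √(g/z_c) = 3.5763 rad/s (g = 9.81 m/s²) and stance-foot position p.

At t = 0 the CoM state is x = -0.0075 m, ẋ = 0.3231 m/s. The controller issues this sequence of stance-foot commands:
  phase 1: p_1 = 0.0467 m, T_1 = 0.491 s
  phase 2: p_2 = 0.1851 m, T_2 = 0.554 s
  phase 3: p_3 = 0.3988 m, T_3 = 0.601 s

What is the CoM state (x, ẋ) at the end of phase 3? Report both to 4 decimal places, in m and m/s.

phase 1: p=0.0467, T=0.491, ωT=1.755963, cosh=2.980881, sinh=2.808140; start (x,ẋ)=(-0.007500, 0.323100) → end (x,ẋ)=(0.138837, 0.418806)
phase 2: p=0.1851, T=0.554, ωT=1.981270, cosh=3.694921, sinh=3.557027; start (x,ẋ)=(0.138837, 0.418806) → end (x,ẋ)=(0.430711, 0.958942)
phase 3: p=0.3988, T=0.601, ωT=2.149356, cosh=4.347947, sinh=4.231387; start (x,ẋ)=(0.430711, 0.958942) → end (x,ẋ)=(1.672142, 4.652324)

x = 1.6721, ẋ = 4.6523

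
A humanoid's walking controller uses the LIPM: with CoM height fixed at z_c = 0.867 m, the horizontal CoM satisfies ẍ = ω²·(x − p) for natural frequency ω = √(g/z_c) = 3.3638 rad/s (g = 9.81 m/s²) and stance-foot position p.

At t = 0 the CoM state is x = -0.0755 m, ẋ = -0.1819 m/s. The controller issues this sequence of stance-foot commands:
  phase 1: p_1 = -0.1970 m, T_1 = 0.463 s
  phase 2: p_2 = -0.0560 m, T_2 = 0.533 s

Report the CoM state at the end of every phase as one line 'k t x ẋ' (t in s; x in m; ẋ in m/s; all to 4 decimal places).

1 0.4630 -0.0185 0.4761
2 0.9960 0.4731 1.8380

phase 1: p=-0.1970, T=0.463, ωT=1.557439, cosh=2.478663, sinh=2.267988; start (x,ẋ)=(-0.075500, -0.181900) → end (x,ẋ)=(-0.018486, 0.476062)
phase 2: p=-0.0560, T=0.533, ωT=1.792905, cosh=3.086678, sinh=2.920202; start (x,ẋ)=(-0.018486, 0.476062) → end (x,ẋ)=(0.473076, 1.837953)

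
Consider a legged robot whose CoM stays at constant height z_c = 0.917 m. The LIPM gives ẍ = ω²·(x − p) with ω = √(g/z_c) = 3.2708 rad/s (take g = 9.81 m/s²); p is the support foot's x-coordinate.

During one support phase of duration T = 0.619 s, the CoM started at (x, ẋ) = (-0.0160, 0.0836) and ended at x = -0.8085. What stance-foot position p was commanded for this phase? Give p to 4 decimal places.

ωT = 3.2708·0.619 = 2.024625; cosh(ωT) = 3.852658, sinh(ωT) = 3.720614
x(T) = p + (x₀−p)·cosh(ωT) + (ẋ₀/ω)·sinh(ωT) ⇒ p·(1 − cosh) = x(T) − x₀·cosh − (ẋ₀/ω)·sinh
numerator   = -0.8085 − (-0.0160)·3.852658 − (0.0836/3.2708)·3.720614 = -0.841955
denominator = 1 − 3.852658 = -2.852658
p = -0.841955 / -2.852658 = 0.2951

p = 0.2951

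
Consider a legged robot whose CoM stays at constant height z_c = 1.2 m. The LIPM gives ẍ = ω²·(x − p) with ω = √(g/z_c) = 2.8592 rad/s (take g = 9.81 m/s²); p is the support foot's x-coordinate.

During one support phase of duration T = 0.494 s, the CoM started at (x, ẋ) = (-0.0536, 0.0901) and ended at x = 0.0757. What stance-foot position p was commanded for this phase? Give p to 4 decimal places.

ωT = 2.8592·0.494 = 1.412445; cosh(ωT) = 2.174764, sinh(ωT) = 1.931217
x(T) = p + (x₀−p)·cosh(ωT) + (ẋ₀/ω)·sinh(ωT) ⇒ p·(1 − cosh) = x(T) − x₀·cosh − (ẋ₀/ω)·sinh
numerator   = 0.0757 − (-0.0536)·2.174764 − (0.0901/2.8592)·1.931217 = 0.131410
denominator = 1 − 2.174764 = -1.174764
p = 0.131410 / -1.174764 = -0.1119

p = -0.1119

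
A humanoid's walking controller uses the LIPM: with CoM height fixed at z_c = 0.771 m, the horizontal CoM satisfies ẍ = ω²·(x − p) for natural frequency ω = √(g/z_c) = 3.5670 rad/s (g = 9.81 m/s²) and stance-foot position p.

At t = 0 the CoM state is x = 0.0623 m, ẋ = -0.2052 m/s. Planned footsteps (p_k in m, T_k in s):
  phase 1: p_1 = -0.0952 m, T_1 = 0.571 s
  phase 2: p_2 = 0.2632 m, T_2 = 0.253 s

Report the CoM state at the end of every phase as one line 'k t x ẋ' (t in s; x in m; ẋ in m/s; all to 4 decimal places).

phase 1: p=-0.0952, T=0.571, ωT=2.036757, cosh=3.898080, sinh=3.767629; start (x,ẋ)=(0.062300, -0.205200) → end (x,ẋ)=(0.302006, 1.316777)
phase 2: p=0.2632, T=0.253, ωT=0.902451, cosh=1.435607, sinh=1.030032; start (x,ẋ)=(0.302006, 1.316777) → end (x,ẋ)=(0.699152, 2.032952)

1 0.5710 0.3020 1.3168
2 0.8240 0.6992 2.0330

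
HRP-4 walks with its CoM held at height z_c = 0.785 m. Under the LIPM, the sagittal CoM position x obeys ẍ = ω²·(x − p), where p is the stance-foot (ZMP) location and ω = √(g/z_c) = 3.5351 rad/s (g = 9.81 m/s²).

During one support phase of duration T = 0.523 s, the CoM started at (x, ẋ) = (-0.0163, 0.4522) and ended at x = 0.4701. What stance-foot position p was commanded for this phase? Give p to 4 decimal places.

ωT = 3.5351·0.523 = 1.848857; cosh(ωT) = 3.254987, sinh(ωT) = 3.097570
x(T) = p + (x₀−p)·cosh(ωT) + (ẋ₀/ω)·sinh(ωT) ⇒ p·(1 − cosh) = x(T) − x₀·cosh − (ẋ₀/ω)·sinh
numerator   = 0.4701 − (-0.0163)·3.254987 − (0.4522/3.5351)·3.097570 = 0.126924
denominator = 1 − 3.254987 = -2.254987
p = 0.126924 / -2.254987 = -0.0563

p = -0.0563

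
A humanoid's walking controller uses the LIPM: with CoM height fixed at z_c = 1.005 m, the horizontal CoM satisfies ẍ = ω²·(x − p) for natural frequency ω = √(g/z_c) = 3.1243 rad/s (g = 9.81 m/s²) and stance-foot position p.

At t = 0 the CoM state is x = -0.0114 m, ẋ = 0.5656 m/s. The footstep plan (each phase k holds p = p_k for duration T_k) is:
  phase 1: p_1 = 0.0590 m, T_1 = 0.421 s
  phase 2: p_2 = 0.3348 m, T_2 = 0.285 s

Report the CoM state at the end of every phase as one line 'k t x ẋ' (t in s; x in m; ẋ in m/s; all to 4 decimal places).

phase 1: p=0.0590, T=0.421, ωT=1.315330, cosh=1.997184, sinh=1.728798; start (x,ẋ)=(-0.011400, 0.565600) → end (x,ẋ)=(0.231367, 0.749357)
phase 2: p=0.3348, T=0.285, ωT=0.890425, cosh=1.423324, sinh=1.012842; start (x,ẋ)=(0.231367, 0.749357) → end (x,ẋ)=(0.430509, 0.739271)

1 0.4210 0.2314 0.7494
2 0.7060 0.4305 0.7393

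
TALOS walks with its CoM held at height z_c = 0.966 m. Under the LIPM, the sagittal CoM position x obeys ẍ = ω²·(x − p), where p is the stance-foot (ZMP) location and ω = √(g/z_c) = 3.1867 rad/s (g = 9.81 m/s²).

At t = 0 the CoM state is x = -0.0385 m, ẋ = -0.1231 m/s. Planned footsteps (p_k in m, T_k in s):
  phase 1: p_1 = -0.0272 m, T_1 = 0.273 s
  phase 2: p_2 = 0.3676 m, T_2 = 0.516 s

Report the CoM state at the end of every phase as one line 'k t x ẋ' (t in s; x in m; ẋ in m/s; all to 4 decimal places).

1 0.2730 -0.0811 -0.2081
2 0.7890 -1.0000 -4.1221

phase 1: p=-0.0272, T=0.273, ωT=0.869969, cosh=1.402901, sinh=0.983936; start (x,ẋ)=(-0.038500, -0.123100) → end (x,ẋ)=(-0.081062, -0.208128)
phase 2: p=0.3676, T=0.516, ωT=1.644337, cosh=2.685359, sinh=2.492218; start (x,ẋ)=(-0.081062, -0.208128) → end (x,ẋ)=(-0.999988, -4.122148)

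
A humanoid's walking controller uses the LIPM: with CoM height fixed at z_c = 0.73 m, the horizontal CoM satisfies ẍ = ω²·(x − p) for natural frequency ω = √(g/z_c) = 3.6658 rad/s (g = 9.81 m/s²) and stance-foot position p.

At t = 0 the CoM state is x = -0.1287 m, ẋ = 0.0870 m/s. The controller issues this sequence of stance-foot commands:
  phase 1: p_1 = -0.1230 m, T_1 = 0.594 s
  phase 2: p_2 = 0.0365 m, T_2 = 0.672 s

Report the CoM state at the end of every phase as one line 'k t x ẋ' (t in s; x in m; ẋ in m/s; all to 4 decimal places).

1 0.5940 -0.0451 0.2978
2 1.2660 0.0274 0.0173

phase 1: p=-0.1230, T=0.594, ωT=2.177485, cosh=4.468707, sinh=4.355381; start (x,ẋ)=(-0.128700, 0.087000) → end (x,ẋ)=(-0.045106, 0.297772)
phase 2: p=0.0365, T=0.672, ωT=2.463418, cosh=5.915013, sinh=5.829869; start (x,ẋ)=(-0.045106, 0.297772) → end (x,ẋ)=(0.027358, 0.017312)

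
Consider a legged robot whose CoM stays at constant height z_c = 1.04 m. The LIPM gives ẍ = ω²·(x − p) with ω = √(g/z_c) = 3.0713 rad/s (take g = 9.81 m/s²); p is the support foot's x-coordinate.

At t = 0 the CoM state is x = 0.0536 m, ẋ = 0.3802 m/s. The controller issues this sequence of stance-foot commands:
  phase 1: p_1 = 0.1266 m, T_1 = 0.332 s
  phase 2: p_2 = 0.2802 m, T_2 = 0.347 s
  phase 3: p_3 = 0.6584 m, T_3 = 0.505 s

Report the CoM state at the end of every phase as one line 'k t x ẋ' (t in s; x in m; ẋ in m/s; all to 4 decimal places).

1 0.3320 0.1615 0.3252
2 0.6790 0.2230 0.0618
3 1.1840 -0.3693 -2.8597

phase 1: p=0.1266, T=0.332, ωT=1.019672, cosh=1.566499, sinh=1.205785; start (x,ẋ)=(0.053600, 0.380200) → end (x,ẋ)=(0.161511, 0.325240)
phase 2: p=0.2802, T=0.347, ωT=1.065741, cosh=1.623731, sinh=1.279259; start (x,ẋ)=(0.161511, 0.325240) → end (x,ẋ)=(0.222950, 0.061775)
phase 3: p=0.6584, T=0.505, ωT=1.551006, cosh=2.464125, sinh=2.252090; start (x,ẋ)=(0.222950, 0.061775) → end (x,ẋ)=(-0.369304, -2.859715)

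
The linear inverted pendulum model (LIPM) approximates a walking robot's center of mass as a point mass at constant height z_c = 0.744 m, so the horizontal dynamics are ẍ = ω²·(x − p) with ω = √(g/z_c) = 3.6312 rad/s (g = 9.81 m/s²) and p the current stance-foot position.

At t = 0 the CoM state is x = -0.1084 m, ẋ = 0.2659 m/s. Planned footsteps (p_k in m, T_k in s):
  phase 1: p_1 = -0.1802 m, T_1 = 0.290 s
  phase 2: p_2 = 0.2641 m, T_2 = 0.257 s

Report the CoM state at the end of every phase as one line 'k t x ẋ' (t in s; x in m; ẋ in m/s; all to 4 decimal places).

phase 1: p=-0.1802, T=0.290, ωT=1.053048, cosh=1.607624, sinh=1.258751; start (x,ẋ)=(-0.108400, 0.265900) → end (x,ẋ)=(0.027401, 0.755649)
phase 2: p=0.2641, T=0.257, ωT=0.933218, cosh=1.467983, sinh=1.074697; start (x,ẋ)=(0.027401, 0.755649) → end (x,ẋ)=(0.140274, 0.185577)

1 0.2900 0.0274 0.7556
2 0.5470 0.1403 0.1856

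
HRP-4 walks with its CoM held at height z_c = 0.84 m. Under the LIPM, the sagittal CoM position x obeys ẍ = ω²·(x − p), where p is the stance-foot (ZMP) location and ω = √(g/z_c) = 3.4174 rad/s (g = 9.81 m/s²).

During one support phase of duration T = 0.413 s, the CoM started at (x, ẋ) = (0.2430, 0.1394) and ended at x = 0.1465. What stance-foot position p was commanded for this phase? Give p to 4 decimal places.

ωT = 3.4174·0.413 = 1.411386; cosh(ωT) = 2.172721, sinh(ωT) = 1.928916
x(T) = p + (x₀−p)·cosh(ωT) + (ẋ₀/ω)·sinh(ωT) ⇒ p·(1 − cosh) = x(T) − x₀·cosh − (ẋ₀/ω)·sinh
numerator   = 0.1465 − (0.2430)·2.172721 − (0.1394/3.4174)·1.928916 = -0.460154
denominator = 1 − 2.172721 = -1.172721
p = -0.460154 / -1.172721 = 0.3924

p = 0.3924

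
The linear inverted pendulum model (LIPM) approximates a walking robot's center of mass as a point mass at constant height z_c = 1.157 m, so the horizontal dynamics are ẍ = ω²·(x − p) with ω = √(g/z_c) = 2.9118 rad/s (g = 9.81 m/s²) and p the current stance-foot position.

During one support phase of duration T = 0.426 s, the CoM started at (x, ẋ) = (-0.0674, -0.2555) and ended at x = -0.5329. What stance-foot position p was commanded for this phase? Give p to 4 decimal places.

p = 0.3065

ωT = 2.9118·0.426 = 1.240427; cosh(ωT) = 1.873175, sinh(ωT) = 1.583914
x(T) = p + (x₀−p)·cosh(ωT) + (ẋ₀/ω)·sinh(ωT) ⇒ p·(1 − cosh) = x(T) − x₀·cosh − (ẋ₀/ω)·sinh
numerator   = -0.5329 − (-0.0674)·1.873175 − (-0.2555/2.9118)·1.583914 = -0.267665
denominator = 1 − 1.873175 = -0.873175
p = -0.267665 / -0.873175 = 0.3065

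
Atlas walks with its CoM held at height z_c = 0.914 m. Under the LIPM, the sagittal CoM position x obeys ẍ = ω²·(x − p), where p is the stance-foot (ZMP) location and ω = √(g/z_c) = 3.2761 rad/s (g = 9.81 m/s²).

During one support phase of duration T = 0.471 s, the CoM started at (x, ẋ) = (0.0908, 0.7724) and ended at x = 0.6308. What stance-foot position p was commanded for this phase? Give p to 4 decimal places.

p = 0.0814

ωT = 3.2761·0.471 = 1.543043; cosh(ωT) = 2.446268, sinh(ωT) = 2.232538
x(T) = p + (x₀−p)·cosh(ωT) + (ẋ₀/ω)·sinh(ωT) ⇒ p·(1 − cosh) = x(T) − x₀·cosh − (ẋ₀/ω)·sinh
numerator   = 0.6308 − (0.0908)·2.446268 − (0.7724/3.2761)·2.232538 = -0.117683
denominator = 1 − 2.446268 = -1.446268
p = -0.117683 / -1.446268 = 0.0814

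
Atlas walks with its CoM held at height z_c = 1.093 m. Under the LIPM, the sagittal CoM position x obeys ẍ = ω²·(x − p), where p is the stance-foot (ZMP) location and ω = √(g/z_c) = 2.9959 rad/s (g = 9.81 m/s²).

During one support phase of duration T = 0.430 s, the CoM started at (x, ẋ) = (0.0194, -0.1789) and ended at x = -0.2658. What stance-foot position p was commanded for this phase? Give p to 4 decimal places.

ωT = 2.9959·0.430 = 1.288237; cosh(ωT) = 1.951072, sinh(ωT) = 1.675316
x(T) = p + (x₀−p)·cosh(ωT) + (ẋ₀/ω)·sinh(ωT) ⇒ p·(1 − cosh) = x(T) − x₀·cosh − (ẋ₀/ω)·sinh
numerator   = -0.2658 − (0.0194)·1.951072 − (-0.1789/2.9959)·1.675316 = -0.203609
denominator = 1 − 1.951072 = -0.951072
p = -0.203609 / -0.951072 = 0.2141

p = 0.2141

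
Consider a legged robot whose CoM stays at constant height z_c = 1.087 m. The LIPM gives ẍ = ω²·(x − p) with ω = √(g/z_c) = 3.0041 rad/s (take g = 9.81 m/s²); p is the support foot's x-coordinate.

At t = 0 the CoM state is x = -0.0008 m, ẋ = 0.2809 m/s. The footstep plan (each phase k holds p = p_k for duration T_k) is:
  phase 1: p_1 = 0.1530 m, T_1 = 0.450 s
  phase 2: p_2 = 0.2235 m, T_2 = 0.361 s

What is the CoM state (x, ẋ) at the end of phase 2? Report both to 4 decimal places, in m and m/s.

phase 1: p=0.1530, T=0.450, ωT=1.351845, cosh=2.061656, sinh=1.802893; start (x,ẋ)=(-0.000800, 0.280900) → end (x,ẋ)=(0.004498, -0.253873)
phase 2: p=0.2235, T=0.361, ωT=1.084480, cosh=1.647990, sinh=1.309912; start (x,ẋ)=(0.004498, -0.253873) → end (x,ẋ)=(-0.248112, -1.280176)

x = -0.2481, ẋ = -1.2802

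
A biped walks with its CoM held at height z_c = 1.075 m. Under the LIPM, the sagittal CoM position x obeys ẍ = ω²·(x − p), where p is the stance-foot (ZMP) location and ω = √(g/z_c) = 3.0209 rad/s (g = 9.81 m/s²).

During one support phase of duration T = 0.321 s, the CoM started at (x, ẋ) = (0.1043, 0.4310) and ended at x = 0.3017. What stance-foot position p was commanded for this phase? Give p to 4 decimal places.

p = 0.0328

ωT = 3.0209·0.321 = 0.969709; cosh(ωT) = 1.508185, sinh(ωT) = 1.128992
x(T) = p + (x₀−p)·cosh(ωT) + (ẋ₀/ω)·sinh(ωT) ⇒ p·(1 − cosh) = x(T) − x₀·cosh − (ẋ₀/ω)·sinh
numerator   = 0.3017 − (0.1043)·1.508185 − (0.4310/3.0209)·1.128992 = -0.016680
denominator = 1 − 1.508185 = -0.508185
p = -0.016680 / -0.508185 = 0.0328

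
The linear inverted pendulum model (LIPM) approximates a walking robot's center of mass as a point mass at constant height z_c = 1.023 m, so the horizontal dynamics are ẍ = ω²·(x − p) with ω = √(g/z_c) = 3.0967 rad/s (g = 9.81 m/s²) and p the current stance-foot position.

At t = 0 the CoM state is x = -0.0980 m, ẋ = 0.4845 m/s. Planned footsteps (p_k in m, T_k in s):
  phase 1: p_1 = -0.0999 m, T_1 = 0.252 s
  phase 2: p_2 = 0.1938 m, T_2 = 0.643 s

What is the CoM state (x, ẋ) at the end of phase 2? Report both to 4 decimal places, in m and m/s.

x = 0.3589, ẋ = 0.6654

phase 1: p=-0.0999, T=0.252, ωT=0.780368, cosh=1.320257, sinh=0.862019; start (x,ẋ)=(-0.098000, 0.484500) → end (x,ẋ)=(0.037477, 0.644736)
phase 2: p=0.1938, T=0.643, ωT=1.991178, cosh=3.730346, sinh=3.593811; start (x,ẋ)=(0.037477, 0.644736) → end (x,ẋ)=(0.358898, 0.665381)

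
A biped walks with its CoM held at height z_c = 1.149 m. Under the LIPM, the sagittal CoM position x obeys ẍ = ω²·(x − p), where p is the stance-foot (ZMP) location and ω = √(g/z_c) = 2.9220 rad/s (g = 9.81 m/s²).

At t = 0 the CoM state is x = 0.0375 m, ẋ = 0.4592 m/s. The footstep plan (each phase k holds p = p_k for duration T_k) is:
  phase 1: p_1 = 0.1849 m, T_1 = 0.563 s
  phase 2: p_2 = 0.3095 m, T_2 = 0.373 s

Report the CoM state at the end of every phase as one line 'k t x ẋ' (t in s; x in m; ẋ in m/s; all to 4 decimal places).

phase 1: p=0.1849, T=0.563, ωT=1.645086, cosh=2.687226, sinh=2.494230; start (x,ẋ)=(0.037500, 0.459200) → end (x,ẋ)=(0.180778, 0.159702)
phase 2: p=0.3095, T=0.373, ωT=1.089906, cosh=1.655121, sinh=1.318873; start (x,ẋ)=(0.180778, 0.159702) → end (x,ẋ)=(0.168532, -0.231737)

1 0.5630 0.1808 0.1597
2 0.9360 0.1685 -0.2317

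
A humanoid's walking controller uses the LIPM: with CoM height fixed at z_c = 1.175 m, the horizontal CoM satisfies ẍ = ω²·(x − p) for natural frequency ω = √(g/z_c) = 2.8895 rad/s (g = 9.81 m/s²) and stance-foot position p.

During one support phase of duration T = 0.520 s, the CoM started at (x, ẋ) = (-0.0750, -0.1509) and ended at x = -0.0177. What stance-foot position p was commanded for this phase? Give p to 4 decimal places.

p = -0.1993

ωT = 2.8895·0.520 = 1.502540; cosh(ωT) = 2.357826, sinh(ωT) = 2.135261
x(T) = p + (x₀−p)·cosh(ωT) + (ẋ₀/ω)·sinh(ωT) ⇒ p·(1 − cosh) = x(T) − x₀·cosh − (ẋ₀/ω)·sinh
numerator   = -0.0177 − (-0.0750)·2.357826 − (-0.1509/2.8895)·2.135261 = 0.270648
denominator = 1 − 2.357826 = -1.357826
p = 0.270648 / -1.357826 = -0.1993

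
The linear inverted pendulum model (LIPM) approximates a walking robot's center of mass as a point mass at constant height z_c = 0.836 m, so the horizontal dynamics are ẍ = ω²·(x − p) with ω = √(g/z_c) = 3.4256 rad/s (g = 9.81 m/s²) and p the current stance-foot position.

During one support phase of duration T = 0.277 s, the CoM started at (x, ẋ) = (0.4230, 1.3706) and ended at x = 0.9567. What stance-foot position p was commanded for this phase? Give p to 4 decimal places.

p = 0.2283

ωT = 3.4256·0.277 = 0.948891; cosh(ωT) = 1.485007, sinh(ωT) = 1.097837
x(T) = p + (x₀−p)·cosh(ωT) + (ẋ₀/ω)·sinh(ωT) ⇒ p·(1 − cosh) = x(T) − x₀·cosh − (ẋ₀/ω)·sinh
numerator   = 0.9567 − (0.4230)·1.485007 − (1.3706/3.4256)·1.097837 = -0.110708
denominator = 1 − 1.485007 = -0.485007
p = -0.110708 / -0.485007 = 0.2283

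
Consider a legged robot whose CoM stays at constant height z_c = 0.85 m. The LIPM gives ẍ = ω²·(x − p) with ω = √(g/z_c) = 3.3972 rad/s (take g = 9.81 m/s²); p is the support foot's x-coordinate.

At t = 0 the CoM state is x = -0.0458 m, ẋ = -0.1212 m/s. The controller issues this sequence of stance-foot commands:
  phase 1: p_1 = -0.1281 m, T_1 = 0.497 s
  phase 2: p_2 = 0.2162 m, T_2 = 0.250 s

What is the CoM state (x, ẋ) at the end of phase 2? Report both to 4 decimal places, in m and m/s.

x = 0.0397, ẋ = -0.1312

phase 1: p=-0.1281, T=0.497, ωT=1.688408, cosh=2.797838, sinh=2.613024; start (x,ẋ)=(-0.045800, -0.121200) → end (x,ẋ)=(0.008939, 0.391476)
phase 2: p=0.2162, T=0.250, ωT=0.849300, cosh=1.382862, sinh=0.955148; start (x,ẋ)=(0.008939, 0.391476) → end (x,ẋ)=(0.039653, -0.131170)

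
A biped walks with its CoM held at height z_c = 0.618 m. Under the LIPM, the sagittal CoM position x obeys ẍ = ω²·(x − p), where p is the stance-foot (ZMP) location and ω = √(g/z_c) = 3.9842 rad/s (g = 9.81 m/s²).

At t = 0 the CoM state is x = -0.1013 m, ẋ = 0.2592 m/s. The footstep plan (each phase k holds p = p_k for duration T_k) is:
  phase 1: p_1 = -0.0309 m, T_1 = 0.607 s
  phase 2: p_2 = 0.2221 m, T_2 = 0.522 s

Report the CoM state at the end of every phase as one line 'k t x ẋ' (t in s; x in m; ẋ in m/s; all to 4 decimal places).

phase 1: p=-0.0309, T=0.607, ωT=2.418409, cosh=5.658525, sinh=5.569461; start (x,ẋ)=(-0.101300, 0.259200) → end (x,ẋ)=(-0.066928, -0.095476)
phase 2: p=0.2221, T=0.522, ωT=2.079752, cosh=4.063724, sinh=3.938763; start (x,ẋ)=(-0.066928, -0.095476) → end (x,ẋ)=(-1.046816, -4.923649)

1 0.6070 -0.0669 -0.0955
2 1.1290 -1.0468 -4.9236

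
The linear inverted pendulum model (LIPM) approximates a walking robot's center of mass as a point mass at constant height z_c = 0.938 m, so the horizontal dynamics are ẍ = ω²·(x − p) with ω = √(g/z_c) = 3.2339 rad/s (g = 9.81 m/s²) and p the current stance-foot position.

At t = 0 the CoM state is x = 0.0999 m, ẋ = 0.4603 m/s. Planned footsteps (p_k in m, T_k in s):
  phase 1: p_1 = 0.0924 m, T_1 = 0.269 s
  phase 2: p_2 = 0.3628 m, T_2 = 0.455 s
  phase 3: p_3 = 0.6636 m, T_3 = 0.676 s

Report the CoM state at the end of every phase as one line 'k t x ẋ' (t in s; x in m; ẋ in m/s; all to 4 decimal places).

1 0.2690 0.2430 0.6696
2 0.7240 0.5152 0.7356
3 1.4000 0.9943 1.2061

phase 1: p=0.0924, T=0.269, ωT=0.869919, cosh=1.402852, sinh=0.983866; start (x,ẋ)=(0.099900, 0.460300) → end (x,ẋ)=(0.242961, 0.669596)
phase 2: p=0.3628, T=0.455, ωT=1.471425, cosh=2.292517, sinh=2.062918; start (x,ẋ)=(0.242961, 0.669596) → end (x,ẋ)=(0.515205, 0.735579)
phase 3: p=0.6636, T=0.676, ωT=2.186116, cosh=4.506466, sinh=4.394114; start (x,ẋ)=(0.515205, 0.735579) → end (x,ẋ)=(0.994341, 1.206145)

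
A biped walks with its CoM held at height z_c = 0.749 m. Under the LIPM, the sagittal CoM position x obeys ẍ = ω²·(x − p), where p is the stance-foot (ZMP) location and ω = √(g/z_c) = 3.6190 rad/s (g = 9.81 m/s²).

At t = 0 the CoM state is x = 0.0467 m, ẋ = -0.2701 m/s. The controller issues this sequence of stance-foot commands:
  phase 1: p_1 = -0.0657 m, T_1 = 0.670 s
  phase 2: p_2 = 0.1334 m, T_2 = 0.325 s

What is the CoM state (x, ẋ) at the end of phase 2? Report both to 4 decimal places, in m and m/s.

x = 0.4742, ẋ = 1.4372

phase 1: p=-0.0657, T=0.670, ωT=2.424730, cosh=5.693840, sinh=5.605338; start (x,ẋ)=(0.046700, -0.270100) → end (x,ẋ)=(0.155940, 0.742209)
phase 2: p=0.1334, T=0.325, ωT=1.176175, cosh=1.775203, sinh=1.466747; start (x,ẋ)=(0.155940, 0.742209) → end (x,ẋ)=(0.474222, 1.437214)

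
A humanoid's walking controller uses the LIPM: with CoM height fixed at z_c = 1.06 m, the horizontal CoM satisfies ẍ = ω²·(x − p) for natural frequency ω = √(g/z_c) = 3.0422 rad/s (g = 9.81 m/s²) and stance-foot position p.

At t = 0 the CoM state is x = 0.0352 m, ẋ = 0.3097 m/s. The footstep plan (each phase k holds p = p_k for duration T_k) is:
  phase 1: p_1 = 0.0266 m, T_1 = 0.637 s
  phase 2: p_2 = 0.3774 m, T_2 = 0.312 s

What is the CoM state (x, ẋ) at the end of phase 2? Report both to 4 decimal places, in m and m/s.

x = 0.8441, ẋ = 1.8486

phase 1: p=0.0266, T=0.637, ωT=1.937881, cosh=3.544016, sinh=3.400008; start (x,ẋ)=(0.035200, 0.309700) → end (x,ẋ)=(0.403204, 1.186536)
phase 2: p=0.3774, T=0.312, ωT=0.949166, cosh=1.485309, sinh=1.098246; start (x,ẋ)=(0.403204, 1.186536) → end (x,ẋ)=(0.844071, 1.848586)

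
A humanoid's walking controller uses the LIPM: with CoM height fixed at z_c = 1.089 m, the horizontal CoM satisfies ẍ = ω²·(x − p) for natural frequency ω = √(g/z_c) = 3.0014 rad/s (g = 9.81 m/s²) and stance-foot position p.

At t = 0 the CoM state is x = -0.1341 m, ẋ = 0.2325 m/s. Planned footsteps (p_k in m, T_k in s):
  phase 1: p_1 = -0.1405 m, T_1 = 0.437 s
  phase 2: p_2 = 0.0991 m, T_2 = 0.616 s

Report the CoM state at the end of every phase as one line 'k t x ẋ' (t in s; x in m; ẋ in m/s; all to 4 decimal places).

phase 1: p=-0.1405, T=0.437, ωT=1.311612, cosh=1.990769, sinh=1.721383; start (x,ẋ)=(-0.134100, 0.232500) → end (x,ẋ)=(0.005586, 0.495920)
phase 2: p=0.0991, T=0.616, ωT=1.848862, cosh=3.255002, sinh=3.097586; start (x,ẋ)=(0.005586, 0.495920) → end (x,ẋ)=(0.306524, 0.744810)

1 0.4370 0.0056 0.4959
2 1.0530 0.3065 0.7448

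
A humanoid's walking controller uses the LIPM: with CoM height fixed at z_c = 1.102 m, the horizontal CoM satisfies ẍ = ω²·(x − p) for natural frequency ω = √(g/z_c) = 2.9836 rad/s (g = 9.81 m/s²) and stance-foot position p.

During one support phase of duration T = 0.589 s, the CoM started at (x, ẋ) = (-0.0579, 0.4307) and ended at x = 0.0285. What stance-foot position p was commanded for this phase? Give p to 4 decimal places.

p = 0.1031

ωT = 2.9836·0.589 = 1.757340; cosh(ωT) = 2.984751, sinh(ωT) = 2.812248
x(T) = p + (x₀−p)·cosh(ωT) + (ẋ₀/ω)·sinh(ωT) ⇒ p·(1 − cosh) = x(T) − x₀·cosh − (ẋ₀/ω)·sinh
numerator   = 0.0285 − (-0.0579)·2.984751 − (0.4307/2.9836)·2.812248 = -0.204647
denominator = 1 − 2.984751 = -1.984751
p = -0.204647 / -1.984751 = 0.1031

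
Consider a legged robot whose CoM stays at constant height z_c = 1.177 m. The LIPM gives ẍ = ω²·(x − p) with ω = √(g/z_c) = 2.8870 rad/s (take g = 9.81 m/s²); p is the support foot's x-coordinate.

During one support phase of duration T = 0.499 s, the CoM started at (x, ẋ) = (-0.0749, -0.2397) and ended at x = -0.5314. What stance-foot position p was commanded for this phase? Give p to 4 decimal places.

p = 0.1617

ωT = 2.8870·0.499 = 1.440613; cosh(ωT) = 2.230033, sinh(ωT) = 1.993251
x(T) = p + (x₀−p)·cosh(ωT) + (ẋ₀/ω)·sinh(ωT) ⇒ p·(1 − cosh) = x(T) − x₀·cosh − (ẋ₀/ω)·sinh
numerator   = -0.5314 − (-0.0749)·2.230033 − (-0.2397/2.8870)·1.993251 = -0.198876
denominator = 1 − 2.230033 = -1.230033
p = -0.198876 / -1.230033 = 0.1617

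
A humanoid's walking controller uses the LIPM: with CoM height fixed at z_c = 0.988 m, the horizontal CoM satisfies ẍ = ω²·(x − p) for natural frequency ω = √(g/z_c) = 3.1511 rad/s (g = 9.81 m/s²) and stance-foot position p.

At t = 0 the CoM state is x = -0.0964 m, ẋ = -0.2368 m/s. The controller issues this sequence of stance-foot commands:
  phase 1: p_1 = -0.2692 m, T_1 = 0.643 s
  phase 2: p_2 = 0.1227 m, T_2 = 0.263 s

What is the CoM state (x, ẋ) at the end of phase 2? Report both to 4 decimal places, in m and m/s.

x = 0.4437, ẋ = 1.5057

phase 1: p=-0.2692, T=0.643, ωT=2.026157, cosh=3.858363, sinh=3.726521; start (x,ẋ)=(-0.096400, -0.236800) → end (x,ẋ)=(0.117483, 1.115468)
phase 2: p=0.1227, T=0.263, ωT=0.828739, cosh=1.363514, sinh=0.926915; start (x,ẋ)=(0.117483, 1.115468) → end (x,ẋ)=(0.443708, 1.505719)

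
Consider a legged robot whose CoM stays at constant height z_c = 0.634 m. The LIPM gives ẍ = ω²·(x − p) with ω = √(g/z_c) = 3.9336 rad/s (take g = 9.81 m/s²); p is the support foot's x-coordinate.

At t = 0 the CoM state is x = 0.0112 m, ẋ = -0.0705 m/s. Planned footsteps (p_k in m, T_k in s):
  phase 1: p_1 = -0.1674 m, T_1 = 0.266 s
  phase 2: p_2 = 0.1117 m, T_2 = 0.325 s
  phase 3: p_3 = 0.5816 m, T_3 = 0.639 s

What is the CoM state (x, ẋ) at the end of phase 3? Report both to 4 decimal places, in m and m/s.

x = 1.6140, ẋ = 4.2292

phase 1: p=-0.1674, T=0.266, ωT=1.046338, cosh=1.599213, sinh=1.247991; start (x,ẋ)=(0.011200, -0.070500) → end (x,ẋ)=(0.095852, 0.764021)
phase 2: p=0.1117, T=0.325, ωT=1.278420, cosh=1.934719, sinh=1.656242; start (x,ẋ)=(0.095852, 0.764021) → end (x,ẋ)=(0.402730, 1.374918)
phase 3: p=0.5816, T=0.639, ωT=2.513570, cosh=6.214960, sinh=6.133982; start (x,ẋ)=(0.402730, 1.374918) → end (x,ẋ)=(1.613951, 4.229170)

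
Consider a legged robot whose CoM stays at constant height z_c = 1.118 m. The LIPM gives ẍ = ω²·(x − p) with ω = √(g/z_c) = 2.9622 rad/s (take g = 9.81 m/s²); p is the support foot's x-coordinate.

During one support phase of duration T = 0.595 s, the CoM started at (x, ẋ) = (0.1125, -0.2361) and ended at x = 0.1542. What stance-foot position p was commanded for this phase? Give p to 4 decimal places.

p = -0.0211

ωT = 2.9622·0.595 = 1.762509; cosh(ωT) = 2.999326, sinh(ωT) = 2.827713
x(T) = p + (x₀−p)·cosh(ωT) + (ẋ₀/ω)·sinh(ωT) ⇒ p·(1 − cosh) = x(T) − x₀·cosh − (ẋ₀/ω)·sinh
numerator   = 0.1542 − (0.1125)·2.999326 − (-0.2361/2.9622)·2.827713 = 0.042157
denominator = 1 − 2.999326 = -1.999326
p = 0.042157 / -1.999326 = -0.0211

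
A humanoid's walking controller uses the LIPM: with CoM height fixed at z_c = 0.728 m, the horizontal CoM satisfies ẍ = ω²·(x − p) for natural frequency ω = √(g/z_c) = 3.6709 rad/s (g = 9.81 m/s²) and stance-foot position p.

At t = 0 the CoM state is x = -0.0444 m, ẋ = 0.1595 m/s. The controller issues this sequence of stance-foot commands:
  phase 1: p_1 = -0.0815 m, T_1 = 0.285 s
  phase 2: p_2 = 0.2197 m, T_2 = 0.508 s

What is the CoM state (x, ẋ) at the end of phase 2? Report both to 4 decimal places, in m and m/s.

phase 1: p=-0.0815, T=0.285, ωT=1.046206, cosh=1.599049, sinh=1.247782; start (x,ẋ)=(-0.044400, 0.159500) → end (x,ẋ)=(0.032041, 0.424984)
phase 2: p=0.2197, T=0.508, ωT=1.864817, cosh=3.304840, sinh=3.149916; start (x,ẋ)=(0.032041, 0.424984) → end (x,ẋ)=(-0.035815, -0.765405)

x = -0.0358, ẋ = -0.7654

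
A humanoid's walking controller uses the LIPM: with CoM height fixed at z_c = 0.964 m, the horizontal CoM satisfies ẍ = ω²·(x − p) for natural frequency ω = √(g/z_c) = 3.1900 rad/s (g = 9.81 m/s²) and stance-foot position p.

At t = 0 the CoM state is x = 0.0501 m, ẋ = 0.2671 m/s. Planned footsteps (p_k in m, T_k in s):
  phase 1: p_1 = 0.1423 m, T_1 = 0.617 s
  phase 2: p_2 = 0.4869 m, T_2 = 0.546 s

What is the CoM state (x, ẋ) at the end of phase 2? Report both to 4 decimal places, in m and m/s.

phase 1: p=0.1423, T=0.617, ωT=1.968230, cosh=3.648850, sinh=3.509146; start (x,ẋ)=(0.050100, 0.267100) → end (x,ẋ)=(0.099698, -0.057495)
phase 2: p=0.4869, T=0.546, ωT=1.741740, cosh=2.941240, sinh=2.766025; start (x,ẋ)=(0.099698, -0.057495) → end (x,ẋ)=(-0.701807, -3.585628)

x = -0.7018, ẋ = -3.5856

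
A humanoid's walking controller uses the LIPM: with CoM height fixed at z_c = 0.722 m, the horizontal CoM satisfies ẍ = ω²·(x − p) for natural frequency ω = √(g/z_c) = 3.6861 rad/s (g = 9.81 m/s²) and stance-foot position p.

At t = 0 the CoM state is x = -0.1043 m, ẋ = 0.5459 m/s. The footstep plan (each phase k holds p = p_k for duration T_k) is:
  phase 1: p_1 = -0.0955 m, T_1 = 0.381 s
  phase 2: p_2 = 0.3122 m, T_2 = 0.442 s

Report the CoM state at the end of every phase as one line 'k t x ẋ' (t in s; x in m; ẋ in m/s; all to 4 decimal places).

phase 1: p=-0.0955, T=0.381, ωT=1.404404, cosh=2.159306, sinh=1.913793; start (x,ẋ)=(-0.104300, 0.545900) → end (x,ẋ)=(0.168925, 1.116686)
phase 2: p=0.3122, T=0.442, ωT=1.629256, cosh=2.648078, sinh=2.452002; start (x,ẋ)=(0.168925, 1.116686) → end (x,ẋ)=(0.675619, 1.662105)

1 0.3810 0.1689 1.1167
2 0.8230 0.6756 1.6621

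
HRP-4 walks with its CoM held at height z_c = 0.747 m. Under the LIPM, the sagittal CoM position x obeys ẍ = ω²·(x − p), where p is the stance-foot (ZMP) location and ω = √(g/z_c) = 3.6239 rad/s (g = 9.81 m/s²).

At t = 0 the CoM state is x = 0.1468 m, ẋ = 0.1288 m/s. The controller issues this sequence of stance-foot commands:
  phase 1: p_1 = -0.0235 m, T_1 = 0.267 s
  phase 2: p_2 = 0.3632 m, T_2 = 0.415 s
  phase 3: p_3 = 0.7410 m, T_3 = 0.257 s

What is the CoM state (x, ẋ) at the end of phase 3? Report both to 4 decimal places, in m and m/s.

x = 1.0574, ẋ = 1.7924

phase 1: p=-0.0235, T=0.267, ωT=0.967581, cosh=1.505786, sinh=1.125785; start (x,ẋ)=(0.146800, 0.128800) → end (x,ẋ)=(0.272948, 0.888724)
phase 2: p=0.3632, T=0.415, ωT=1.503918, cosh=2.360771, sinh=2.138514; start (x,ẋ)=(0.272948, 0.888724) → end (x,ẋ)=(0.674584, 1.398642)
phase 3: p=0.7410, T=0.257, ωT=0.931342, cosh=1.465969, sinh=1.071945; start (x,ẋ)=(0.674584, 1.398642) → end (x,ẋ)=(1.057352, 1.792363)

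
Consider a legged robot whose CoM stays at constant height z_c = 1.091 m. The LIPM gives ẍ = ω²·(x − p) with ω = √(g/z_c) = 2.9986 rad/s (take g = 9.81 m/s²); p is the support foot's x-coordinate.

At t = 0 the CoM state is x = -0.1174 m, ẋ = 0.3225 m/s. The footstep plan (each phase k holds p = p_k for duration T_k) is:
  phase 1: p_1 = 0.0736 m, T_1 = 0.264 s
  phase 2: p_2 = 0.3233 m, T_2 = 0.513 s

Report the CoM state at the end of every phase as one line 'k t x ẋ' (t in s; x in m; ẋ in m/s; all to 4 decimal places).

1 0.2640 -0.0861 -0.0733
2 0.7770 -0.7282 -2.9052

phase 1: p=0.0736, T=0.264, ωT=0.791630, cosh=1.330049, sinh=0.876943; start (x,ẋ)=(-0.117400, 0.322500) → end (x,ẋ)=(-0.086124, -0.073313)
phase 2: p=0.3233, T=0.513, ωT=1.538282, cosh=2.435666, sinh=2.220916; start (x,ẋ)=(-0.086124, -0.073313) → end (x,ẋ)=(-0.728219, -2.905182)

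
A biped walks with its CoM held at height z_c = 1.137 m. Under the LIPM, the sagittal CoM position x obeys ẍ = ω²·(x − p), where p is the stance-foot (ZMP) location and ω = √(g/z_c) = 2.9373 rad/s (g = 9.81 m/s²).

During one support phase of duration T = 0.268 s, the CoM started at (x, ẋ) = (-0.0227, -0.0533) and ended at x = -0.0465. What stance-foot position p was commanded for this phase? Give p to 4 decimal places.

p = 0.0018

ωT = 2.9373·0.268 = 0.787196; cosh(ωT) = 1.326173, sinh(ωT) = 0.871054
x(T) = p + (x₀−p)·cosh(ωT) + (ẋ₀/ω)·sinh(ωT) ⇒ p·(1 − cosh) = x(T) − x₀·cosh − (ẋ₀/ω)·sinh
numerator   = -0.0465 − (-0.0227)·1.326173 − (-0.0533/2.9373)·0.871054 = -0.000590
denominator = 1 − 1.326173 = -0.326173
p = -0.000590 / -0.326173 = 0.0018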